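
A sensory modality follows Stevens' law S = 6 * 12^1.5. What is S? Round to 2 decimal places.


S = 6 * 12^1.5
12^1.5 = 41.5692
S = 6 * 41.5692
= 249.42


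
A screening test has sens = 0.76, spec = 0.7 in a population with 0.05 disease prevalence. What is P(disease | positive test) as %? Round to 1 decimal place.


PPV = (sens * prev) / (sens * prev + (1-spec) * (1-prev))
Numerator = 0.76 * 0.05 = 0.038
P(positive and no disease) = (1 - spec) * (1 - prev) = (1 - 0.7) * (1 - 0.05) = 0.285
Denominator = 0.038 + 0.285 = 0.323
PPV = 0.038 / 0.323 = 0.117647
As percentage = 11.8


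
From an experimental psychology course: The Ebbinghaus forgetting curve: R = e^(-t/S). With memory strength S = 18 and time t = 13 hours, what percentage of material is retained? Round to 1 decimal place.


R = e^(-t/S)
-t/S = -13/18 = -0.722222
R = e^(-0.722222) = 0.485672
Percentage = 0.485672 * 100
= 48.6


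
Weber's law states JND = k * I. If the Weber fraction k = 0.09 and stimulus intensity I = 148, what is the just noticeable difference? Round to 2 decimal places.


JND = k * I
JND = 0.09 * 148
= 13.32


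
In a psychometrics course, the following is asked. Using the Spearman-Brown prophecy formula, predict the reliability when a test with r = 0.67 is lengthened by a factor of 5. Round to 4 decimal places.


r_new = n*r / (1 + (n-1)*r)
Numerator = 5 * 0.67 = 3.35
Denominator = 1 + 4 * 0.67 = 3.68
r_new = 3.35 / 3.68
= 0.9103


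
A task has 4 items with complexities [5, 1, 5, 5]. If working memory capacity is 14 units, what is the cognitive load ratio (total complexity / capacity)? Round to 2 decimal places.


Total complexity = 5 + 1 + 5 + 5 = 16
Load = total / capacity = 16 / 14
= 1.14


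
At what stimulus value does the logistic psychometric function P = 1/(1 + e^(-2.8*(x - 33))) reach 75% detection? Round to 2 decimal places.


At P = 0.75: 0.75 = 1/(1 + e^(-k*(x-x0)))
Solving: e^(-k*(x-x0)) = 1/3
x = x0 + ln(3)/k
ln(3) = 1.0986
x = 33 + 1.0986/2.8
= 33 + 0.3924
= 33.39


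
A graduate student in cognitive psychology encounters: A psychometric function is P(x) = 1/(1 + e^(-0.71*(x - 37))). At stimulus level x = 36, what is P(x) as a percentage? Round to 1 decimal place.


P(x) = 1/(1 + e^(-0.71*(36 - 37)))
Exponent = -0.71 * -1 = 0.71
e^(0.71) = 2.033991
P = 1/(1 + 2.033991) = 0.329599
Percentage = 33.0


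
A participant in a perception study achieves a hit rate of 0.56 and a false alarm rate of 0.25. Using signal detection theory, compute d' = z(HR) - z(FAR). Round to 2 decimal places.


d' = z(HR) - z(FAR)
z(0.56) = 0.151
z(0.25) = -0.6745
d' = 0.151 - -0.6745
= 0.83


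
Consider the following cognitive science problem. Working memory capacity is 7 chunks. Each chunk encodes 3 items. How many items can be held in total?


Total items = chunks * items_per_chunk
= 7 * 3
= 21


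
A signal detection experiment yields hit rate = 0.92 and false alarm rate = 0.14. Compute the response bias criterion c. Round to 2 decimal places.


c = -0.5 * (z(HR) + z(FAR))
z(0.92) = 1.4051
z(0.14) = -1.0803
c = -0.5 * (1.4051 + -1.0803)
= -0.5 * 0.3248
= -0.16


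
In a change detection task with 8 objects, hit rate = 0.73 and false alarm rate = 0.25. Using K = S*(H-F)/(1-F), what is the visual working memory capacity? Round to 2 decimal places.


K = S * (H - F) / (1 - F)
H - F = 0.48
1 - F = 0.75
K = 8 * 0.48 / 0.75
= 5.12


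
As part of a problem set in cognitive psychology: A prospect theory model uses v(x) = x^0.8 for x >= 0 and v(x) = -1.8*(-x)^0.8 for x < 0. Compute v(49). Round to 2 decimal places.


Since x = 49 >= 0, use v(x) = x^0.8
49^0.8 = 22.4987
v(49) = 22.50


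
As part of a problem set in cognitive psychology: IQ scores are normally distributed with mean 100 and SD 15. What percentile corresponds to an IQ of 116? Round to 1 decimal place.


z = (IQ - mean) / SD
z = (116 - 100) / 15 = 1.0667
Percentile = Phi(1.0667) * 100
Phi(1.0667) = 0.856946
= 85.7


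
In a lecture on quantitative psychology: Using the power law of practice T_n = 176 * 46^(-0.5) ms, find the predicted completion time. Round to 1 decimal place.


T_n = 176 * 46^(-0.5)
46^(-0.5) = 0.147442
T_n = 176 * 0.147442
= 25.9 ms


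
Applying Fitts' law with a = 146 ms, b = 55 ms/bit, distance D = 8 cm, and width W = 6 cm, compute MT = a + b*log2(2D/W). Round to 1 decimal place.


MT = 146 + 55 * log2(2*8/6)
2D/W = 2.666667
log2(2.666667) = 1.415
MT = 146 + 55 * 1.415
= 223.8 ms


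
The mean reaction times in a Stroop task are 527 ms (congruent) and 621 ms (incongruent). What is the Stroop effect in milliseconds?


Stroop effect = RT(incongruent) - RT(congruent)
= 621 - 527
= 94 ms


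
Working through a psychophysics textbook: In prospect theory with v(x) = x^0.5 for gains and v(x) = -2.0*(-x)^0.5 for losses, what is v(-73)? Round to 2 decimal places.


Since x = -73 < 0, use v(x) = -lambda*(-x)^alpha
(-x) = 73
73^0.5 = 8.544
v(-73) = -2.0 * 8.544
= -17.09


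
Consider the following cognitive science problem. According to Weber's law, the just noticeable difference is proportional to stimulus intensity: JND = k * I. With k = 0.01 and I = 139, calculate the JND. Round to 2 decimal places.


JND = k * I
JND = 0.01 * 139
= 1.39


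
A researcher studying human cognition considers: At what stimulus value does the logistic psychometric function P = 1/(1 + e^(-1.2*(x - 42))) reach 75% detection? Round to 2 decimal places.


At P = 0.75: 0.75 = 1/(1 + e^(-k*(x-x0)))
Solving: e^(-k*(x-x0)) = 1/3
x = x0 + ln(3)/k
ln(3) = 1.0986
x = 42 + 1.0986/1.2
= 42 + 0.9155
= 42.92


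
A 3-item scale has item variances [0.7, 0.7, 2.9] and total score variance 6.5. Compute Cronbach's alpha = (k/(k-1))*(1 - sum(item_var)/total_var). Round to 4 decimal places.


alpha = (k/(k-1)) * (1 - sum(s_i^2)/s_total^2)
sum(item variances) = 4.3
k/(k-1) = 3/2 = 1.5
1 - 4.3/6.5 = 1 - 0.661538 = 0.338462
alpha = 1.5 * 0.338462
= 0.5077


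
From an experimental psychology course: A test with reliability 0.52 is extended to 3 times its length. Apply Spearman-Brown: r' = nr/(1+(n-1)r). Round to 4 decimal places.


r_new = n*r / (1 + (n-1)*r)
Numerator = 3 * 0.52 = 1.56
Denominator = 1 + 2 * 0.52 = 2.04
r_new = 1.56 / 2.04
= 0.7647


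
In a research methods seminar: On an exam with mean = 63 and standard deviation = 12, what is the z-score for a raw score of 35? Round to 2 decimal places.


z = (X - mu) / sigma
= (35 - 63) / 12
= -28 / 12
= -2.33


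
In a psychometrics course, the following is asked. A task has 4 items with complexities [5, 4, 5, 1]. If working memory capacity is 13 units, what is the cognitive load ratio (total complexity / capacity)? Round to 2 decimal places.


Total complexity = 5 + 4 + 5 + 1 = 15
Load = total / capacity = 15 / 13
= 1.15


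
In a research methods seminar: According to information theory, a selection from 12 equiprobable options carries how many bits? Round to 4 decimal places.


H = log2(n)
H = log2(12)
= 3.5850


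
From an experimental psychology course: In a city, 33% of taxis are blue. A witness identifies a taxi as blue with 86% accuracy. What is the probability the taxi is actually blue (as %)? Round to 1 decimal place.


P(blue | says blue) = P(says blue | blue)*P(blue) / [P(says blue | blue)*P(blue) + P(says blue | not blue)*P(not blue)]
Numerator = 0.86 * 0.33 = 0.2838
False identification = 0.14 * 0.67 = 0.0938
P = 0.2838 / (0.2838 + 0.0938)
= 0.2838 / 0.3776
As percentage = 75.2


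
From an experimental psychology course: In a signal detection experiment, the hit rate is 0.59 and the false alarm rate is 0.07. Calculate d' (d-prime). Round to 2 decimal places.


d' = z(HR) - z(FAR)
z(0.59) = 0.2275
z(0.07) = -1.4758
d' = 0.2275 - -1.4758
= 1.70


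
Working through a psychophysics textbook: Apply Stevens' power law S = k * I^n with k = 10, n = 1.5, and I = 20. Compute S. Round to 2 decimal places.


S = 10 * 20^1.5
20^1.5 = 89.4427
S = 10 * 89.4427
= 894.43


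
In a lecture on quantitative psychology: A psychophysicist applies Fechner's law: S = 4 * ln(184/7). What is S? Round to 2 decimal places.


S = 4 * ln(184/7)
I/I0 = 26.285714
ln(26.285714) = 3.269
S = 4 * 3.269
= 13.08


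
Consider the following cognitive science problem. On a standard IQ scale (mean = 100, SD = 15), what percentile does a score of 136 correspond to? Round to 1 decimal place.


z = (IQ - mean) / SD
z = (136 - 100) / 15 = 2.4
Percentile = Phi(2.4) * 100
Phi(2.4) = 0.991802
= 99.2


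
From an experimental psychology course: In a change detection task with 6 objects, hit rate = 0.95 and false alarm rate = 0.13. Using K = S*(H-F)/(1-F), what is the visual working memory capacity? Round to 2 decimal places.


K = S * (H - F) / (1 - F)
H - F = 0.82
1 - F = 0.87
K = 6 * 0.82 / 0.87
= 5.66


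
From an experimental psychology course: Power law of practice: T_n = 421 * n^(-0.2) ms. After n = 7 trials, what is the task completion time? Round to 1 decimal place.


T_n = 421 * 7^(-0.2)
7^(-0.2) = 0.677611
T_n = 421 * 0.677611
= 285.3 ms


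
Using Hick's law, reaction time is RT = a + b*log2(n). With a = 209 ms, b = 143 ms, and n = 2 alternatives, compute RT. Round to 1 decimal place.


RT = 209 + 143 * log2(2)
log2(2) = 1.0
RT = 209 + 143 * 1.0
= 209 + 143.0
= 352.0 ms


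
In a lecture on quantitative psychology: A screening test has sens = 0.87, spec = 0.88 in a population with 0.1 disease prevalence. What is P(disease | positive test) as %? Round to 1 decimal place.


PPV = (sens * prev) / (sens * prev + (1-spec) * (1-prev))
Numerator = 0.87 * 0.1 = 0.087
P(positive and no disease) = (1 - spec) * (1 - prev) = (1 - 0.88) * (1 - 0.1) = 0.108
Denominator = 0.087 + 0.108 = 0.195
PPV = 0.087 / 0.195 = 0.446154
As percentage = 44.6


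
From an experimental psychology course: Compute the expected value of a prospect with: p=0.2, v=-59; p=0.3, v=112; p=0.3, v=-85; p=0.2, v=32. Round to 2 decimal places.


EU = sum(p_i * v_i)
0.2 * -59 = -11.8
0.3 * 112 = 33.6
0.3 * -85 = -25.5
0.2 * 32 = 6.4
EU = -11.8 + 33.6 + -25.5 + 6.4
= 2.70


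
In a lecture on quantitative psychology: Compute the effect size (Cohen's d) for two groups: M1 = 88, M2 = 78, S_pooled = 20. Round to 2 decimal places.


Cohen's d = (M1 - M2) / S_pooled
= (88 - 78) / 20
= 10 / 20
= 0.50


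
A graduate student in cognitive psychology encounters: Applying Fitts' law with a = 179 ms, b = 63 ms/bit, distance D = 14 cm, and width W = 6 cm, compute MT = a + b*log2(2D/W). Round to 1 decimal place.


MT = 179 + 63 * log2(2*14/6)
2D/W = 4.666667
log2(4.666667) = 2.2224
MT = 179 + 63 * 2.2224
= 319.0 ms


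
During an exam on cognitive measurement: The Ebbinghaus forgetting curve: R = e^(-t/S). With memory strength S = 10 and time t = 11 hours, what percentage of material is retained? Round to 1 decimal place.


R = e^(-t/S)
-t/S = -11/10 = -1.1
R = e^(-1.1) = 0.332871
Percentage = 0.332871 * 100
= 33.3


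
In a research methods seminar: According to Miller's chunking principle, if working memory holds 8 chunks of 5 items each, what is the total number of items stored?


Total items = chunks * items_per_chunk
= 8 * 5
= 40


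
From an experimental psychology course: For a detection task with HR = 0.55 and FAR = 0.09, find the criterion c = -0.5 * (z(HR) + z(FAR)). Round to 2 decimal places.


c = -0.5 * (z(HR) + z(FAR))
z(0.55) = 0.1257
z(0.09) = -1.3408
c = -0.5 * (0.1257 + -1.3408)
= -0.5 * -1.2151
= 0.61


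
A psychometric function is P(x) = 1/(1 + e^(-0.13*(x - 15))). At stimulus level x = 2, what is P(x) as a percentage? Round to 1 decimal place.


P(x) = 1/(1 + e^(-0.13*(2 - 15)))
Exponent = -0.13 * -13 = 1.69
e^(1.69) = 5.419481
P = 1/(1 + 5.419481) = 0.155776
Percentage = 15.6


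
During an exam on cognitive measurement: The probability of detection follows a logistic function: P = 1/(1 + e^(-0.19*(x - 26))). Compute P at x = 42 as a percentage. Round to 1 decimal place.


P(x) = 1/(1 + e^(-0.19*(42 - 26)))
Exponent = -0.19 * 16 = -3.04
e^(-3.04) = 0.047835
P = 1/(1 + 0.047835) = 0.954349
Percentage = 95.4


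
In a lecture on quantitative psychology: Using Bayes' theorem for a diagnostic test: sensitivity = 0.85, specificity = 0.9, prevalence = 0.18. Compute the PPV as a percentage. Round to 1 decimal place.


PPV = (sens * prev) / (sens * prev + (1-spec) * (1-prev))
Numerator = 0.85 * 0.18 = 0.153
P(positive and no disease) = (1 - spec) * (1 - prev) = (1 - 0.9) * (1 - 0.18) = 0.082
Denominator = 0.153 + 0.082 = 0.235
PPV = 0.153 / 0.235 = 0.651064
As percentage = 65.1


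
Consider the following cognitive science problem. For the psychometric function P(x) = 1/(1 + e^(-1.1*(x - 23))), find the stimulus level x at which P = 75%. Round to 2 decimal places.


At P = 0.75: 0.75 = 1/(1 + e^(-k*(x-x0)))
Solving: e^(-k*(x-x0)) = 1/3
x = x0 + ln(3)/k
ln(3) = 1.0986
x = 23 + 1.0986/1.1
= 23 + 0.9987
= 24.00


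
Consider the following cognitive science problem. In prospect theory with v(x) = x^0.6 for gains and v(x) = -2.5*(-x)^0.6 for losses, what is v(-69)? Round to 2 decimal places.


Since x = -69 < 0, use v(x) = -lambda*(-x)^alpha
(-x) = 69
69^0.6 = 12.6856
v(-69) = -2.5 * 12.6856
= -31.71


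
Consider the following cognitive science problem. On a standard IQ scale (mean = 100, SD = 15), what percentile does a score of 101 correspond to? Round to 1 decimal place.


z = (IQ - mean) / SD
z = (101 - 100) / 15 = 0.0667
Percentile = Phi(0.0667) * 100
Phi(0.0667) = 0.52659
= 52.7


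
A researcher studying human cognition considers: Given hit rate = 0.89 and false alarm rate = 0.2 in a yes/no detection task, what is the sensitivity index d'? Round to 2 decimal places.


d' = z(HR) - z(FAR)
z(0.89) = 1.2265
z(0.2) = -0.8416
d' = 1.2265 - -0.8416
= 2.07


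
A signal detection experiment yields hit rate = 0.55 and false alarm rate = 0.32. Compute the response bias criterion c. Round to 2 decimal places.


c = -0.5 * (z(HR) + z(FAR))
z(0.55) = 0.1257
z(0.32) = -0.4677
c = -0.5 * (0.1257 + -0.4677)
= -0.5 * -0.342
= 0.17


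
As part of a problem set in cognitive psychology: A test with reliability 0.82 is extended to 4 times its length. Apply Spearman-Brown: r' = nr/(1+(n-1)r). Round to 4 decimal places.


r_new = n*r / (1 + (n-1)*r)
Numerator = 4 * 0.82 = 3.28
Denominator = 1 + 3 * 0.82 = 3.46
r_new = 3.28 / 3.46
= 0.9480


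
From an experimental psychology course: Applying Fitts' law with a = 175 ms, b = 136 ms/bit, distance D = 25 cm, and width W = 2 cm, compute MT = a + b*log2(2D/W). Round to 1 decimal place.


MT = 175 + 136 * log2(2*25/2)
2D/W = 25.0
log2(25.0) = 4.6439
MT = 175 + 136 * 4.6439
= 806.6 ms


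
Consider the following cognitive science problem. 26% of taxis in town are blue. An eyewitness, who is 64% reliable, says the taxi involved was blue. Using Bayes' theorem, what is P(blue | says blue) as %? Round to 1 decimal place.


P(blue | says blue) = P(says blue | blue)*P(blue) / [P(says blue | blue)*P(blue) + P(says blue | not blue)*P(not blue)]
Numerator = 0.64 * 0.26 = 0.1664
False identification = 0.36 * 0.74 = 0.2664
P = 0.1664 / (0.1664 + 0.2664)
= 0.1664 / 0.4328
As percentage = 38.4


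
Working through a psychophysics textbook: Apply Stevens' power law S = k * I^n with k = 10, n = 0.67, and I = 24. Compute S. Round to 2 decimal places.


S = 10 * 24^0.67
24^0.67 = 8.4089
S = 10 * 8.4089
= 84.09


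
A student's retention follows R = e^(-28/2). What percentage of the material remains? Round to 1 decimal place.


R = e^(-t/S)
-t/S = -28/2 = -14.0
R = e^(-14.0) = 1e-06
Percentage = 1e-06 * 100
= 0.0


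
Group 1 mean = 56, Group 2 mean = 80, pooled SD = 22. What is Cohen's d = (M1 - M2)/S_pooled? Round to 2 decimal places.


Cohen's d = (M1 - M2) / S_pooled
= (56 - 80) / 22
= -24 / 22
= -1.09


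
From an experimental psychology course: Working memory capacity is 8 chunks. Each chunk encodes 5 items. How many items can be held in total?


Total items = chunks * items_per_chunk
= 8 * 5
= 40


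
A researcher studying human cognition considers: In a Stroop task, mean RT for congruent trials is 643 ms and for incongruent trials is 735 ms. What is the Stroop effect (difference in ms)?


Stroop effect = RT(incongruent) - RT(congruent)
= 735 - 643
= 92 ms


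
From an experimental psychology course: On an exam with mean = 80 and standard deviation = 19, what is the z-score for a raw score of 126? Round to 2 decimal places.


z = (X - mu) / sigma
= (126 - 80) / 19
= 46 / 19
= 2.42


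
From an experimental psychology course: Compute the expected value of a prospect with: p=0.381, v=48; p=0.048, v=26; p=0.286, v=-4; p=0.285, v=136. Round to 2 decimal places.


EU = sum(p_i * v_i)
0.381 * 48 = 18.288
0.048 * 26 = 1.248
0.286 * -4 = -1.144
0.285 * 136 = 38.76
EU = 18.288 + 1.248 + -1.144 + 38.76
= 57.15


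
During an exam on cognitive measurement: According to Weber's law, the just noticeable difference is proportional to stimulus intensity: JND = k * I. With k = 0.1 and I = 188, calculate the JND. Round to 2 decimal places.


JND = k * I
JND = 0.1 * 188
= 18.80


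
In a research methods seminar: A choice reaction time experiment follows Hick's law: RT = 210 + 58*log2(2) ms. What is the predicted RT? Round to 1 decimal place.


RT = 210 + 58 * log2(2)
log2(2) = 1.0
RT = 210 + 58 * 1.0
= 210 + 58.0
= 268.0 ms


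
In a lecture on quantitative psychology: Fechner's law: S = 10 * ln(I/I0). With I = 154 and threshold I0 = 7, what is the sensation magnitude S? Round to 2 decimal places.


S = 10 * ln(154/7)
I/I0 = 22.0
ln(22.0) = 3.091
S = 10 * 3.091
= 30.91


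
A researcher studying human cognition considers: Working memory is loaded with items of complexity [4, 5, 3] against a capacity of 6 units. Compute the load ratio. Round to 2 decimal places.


Total complexity = 4 + 5 + 3 = 12
Load = total / capacity = 12 / 6
= 2.00


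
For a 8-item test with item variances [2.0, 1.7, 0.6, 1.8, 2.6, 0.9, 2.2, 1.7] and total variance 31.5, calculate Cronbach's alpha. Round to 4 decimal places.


alpha = (k/(k-1)) * (1 - sum(s_i^2)/s_total^2)
sum(item variances) = 13.5
k/(k-1) = 8/7 = 1.142857
1 - 13.5/31.5 = 1 - 0.428571 = 0.571429
alpha = 1.142857 * 0.571429
= 0.6531


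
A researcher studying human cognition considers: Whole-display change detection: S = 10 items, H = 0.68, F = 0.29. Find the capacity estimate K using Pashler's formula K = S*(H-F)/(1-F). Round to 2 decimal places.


K = S * (H - F) / (1 - F)
H - F = 0.39
1 - F = 0.71
K = 10 * 0.39 / 0.71
= 5.49


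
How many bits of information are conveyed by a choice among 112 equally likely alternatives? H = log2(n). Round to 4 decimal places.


H = log2(n)
H = log2(112)
= 6.8074


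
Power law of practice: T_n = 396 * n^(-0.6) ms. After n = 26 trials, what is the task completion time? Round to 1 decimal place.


T_n = 396 * 26^(-0.6)
26^(-0.6) = 0.141585
T_n = 396 * 0.141585
= 56.1 ms


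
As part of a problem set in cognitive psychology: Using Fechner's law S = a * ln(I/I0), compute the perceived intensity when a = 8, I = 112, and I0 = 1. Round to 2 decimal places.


S = 8 * ln(112/1)
I/I0 = 112.0
ln(112.0) = 4.7185
S = 8 * 4.7185
= 37.75


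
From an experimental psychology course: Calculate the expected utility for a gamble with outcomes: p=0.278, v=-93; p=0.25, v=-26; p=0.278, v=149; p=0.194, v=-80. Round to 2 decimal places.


EU = sum(p_i * v_i)
0.278 * -93 = -25.854
0.25 * -26 = -6.5
0.278 * 149 = 41.422
0.194 * -80 = -15.52
EU = -25.854 + -6.5 + 41.422 + -15.52
= -6.45


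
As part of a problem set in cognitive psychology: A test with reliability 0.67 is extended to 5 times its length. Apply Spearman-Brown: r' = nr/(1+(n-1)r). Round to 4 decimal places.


r_new = n*r / (1 + (n-1)*r)
Numerator = 5 * 0.67 = 3.35
Denominator = 1 + 4 * 0.67 = 3.68
r_new = 3.35 / 3.68
= 0.9103


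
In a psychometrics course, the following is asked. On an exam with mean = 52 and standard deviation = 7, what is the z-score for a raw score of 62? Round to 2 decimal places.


z = (X - mu) / sigma
= (62 - 52) / 7
= 10 / 7
= 1.43


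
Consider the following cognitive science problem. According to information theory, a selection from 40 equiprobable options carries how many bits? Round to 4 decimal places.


H = log2(n)
H = log2(40)
= 5.3219


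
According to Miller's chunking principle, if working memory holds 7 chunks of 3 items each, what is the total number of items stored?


Total items = chunks * items_per_chunk
= 7 * 3
= 21


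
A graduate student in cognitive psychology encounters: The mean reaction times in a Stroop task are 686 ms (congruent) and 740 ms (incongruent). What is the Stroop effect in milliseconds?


Stroop effect = RT(incongruent) - RT(congruent)
= 740 - 686
= 54 ms


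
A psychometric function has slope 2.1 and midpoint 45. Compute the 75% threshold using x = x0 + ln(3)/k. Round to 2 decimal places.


At P = 0.75: 0.75 = 1/(1 + e^(-k*(x-x0)))
Solving: e^(-k*(x-x0)) = 1/3
x = x0 + ln(3)/k
ln(3) = 1.0986
x = 45 + 1.0986/2.1
= 45 + 0.5231
= 45.52


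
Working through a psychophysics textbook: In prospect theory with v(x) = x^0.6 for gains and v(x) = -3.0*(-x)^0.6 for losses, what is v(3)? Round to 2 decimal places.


Since x = 3 >= 0, use v(x) = x^0.6
3^0.6 = 1.9332
v(3) = 1.93


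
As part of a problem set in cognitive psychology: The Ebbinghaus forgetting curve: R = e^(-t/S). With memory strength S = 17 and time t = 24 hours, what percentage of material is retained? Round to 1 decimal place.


R = e^(-t/S)
-t/S = -24/17 = -1.411765
R = e^(-1.411765) = 0.243713
Percentage = 0.243713 * 100
= 24.4


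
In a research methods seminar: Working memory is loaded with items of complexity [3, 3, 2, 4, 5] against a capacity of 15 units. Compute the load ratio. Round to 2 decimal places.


Total complexity = 3 + 3 + 2 + 4 + 5 = 17
Load = total / capacity = 17 / 15
= 1.13


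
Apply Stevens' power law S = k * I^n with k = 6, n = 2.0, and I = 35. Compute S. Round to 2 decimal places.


S = 6 * 35^2.0
35^2.0 = 1225.0
S = 6 * 1225.0
= 7350.00


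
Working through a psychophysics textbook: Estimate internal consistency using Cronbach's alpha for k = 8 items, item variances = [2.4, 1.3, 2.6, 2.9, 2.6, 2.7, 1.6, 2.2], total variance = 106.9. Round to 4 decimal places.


alpha = (k/(k-1)) * (1 - sum(s_i^2)/s_total^2)
sum(item variances) = 18.3
k/(k-1) = 8/7 = 1.142857
1 - 18.3/106.9 = 1 - 0.171188 = 0.828812
alpha = 1.142857 * 0.828812
= 0.9472


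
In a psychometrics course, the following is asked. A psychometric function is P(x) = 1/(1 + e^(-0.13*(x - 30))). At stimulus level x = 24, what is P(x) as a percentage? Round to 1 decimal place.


P(x) = 1/(1 + e^(-0.13*(24 - 30)))
Exponent = -0.13 * -6 = 0.78
e^(0.78) = 2.181472
P = 1/(1 + 2.181472) = 0.31432
Percentage = 31.4


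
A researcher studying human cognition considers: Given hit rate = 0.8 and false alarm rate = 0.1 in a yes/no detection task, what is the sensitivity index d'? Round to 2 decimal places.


d' = z(HR) - z(FAR)
z(0.8) = 0.8416
z(0.1) = -1.2816
d' = 0.8416 - -1.2816
= 2.12


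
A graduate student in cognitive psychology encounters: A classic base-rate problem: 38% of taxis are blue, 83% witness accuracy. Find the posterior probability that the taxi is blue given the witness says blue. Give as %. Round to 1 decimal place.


P(blue | says blue) = P(says blue | blue)*P(blue) / [P(says blue | blue)*P(blue) + P(says blue | not blue)*P(not blue)]
Numerator = 0.83 * 0.38 = 0.3154
False identification = 0.17 * 0.62 = 0.1054
P = 0.3154 / (0.3154 + 0.1054)
= 0.3154 / 0.4208
As percentage = 75.0


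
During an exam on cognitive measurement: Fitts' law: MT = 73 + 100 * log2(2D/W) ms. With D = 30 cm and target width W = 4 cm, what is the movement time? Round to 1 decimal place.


MT = 73 + 100 * log2(2*30/4)
2D/W = 15.0
log2(15.0) = 3.9069
MT = 73 + 100 * 3.9069
= 463.7 ms


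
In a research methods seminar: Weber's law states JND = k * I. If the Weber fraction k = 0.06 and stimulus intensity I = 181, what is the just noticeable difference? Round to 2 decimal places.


JND = k * I
JND = 0.06 * 181
= 10.86


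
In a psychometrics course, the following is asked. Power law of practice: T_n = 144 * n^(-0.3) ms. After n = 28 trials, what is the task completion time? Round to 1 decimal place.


T_n = 144 * 28^(-0.3)
28^(-0.3) = 0.368004
T_n = 144 * 0.368004
= 53.0 ms


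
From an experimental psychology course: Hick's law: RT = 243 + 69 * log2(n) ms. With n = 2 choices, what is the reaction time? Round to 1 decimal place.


RT = 243 + 69 * log2(2)
log2(2) = 1.0
RT = 243 + 69 * 1.0
= 243 + 69.0
= 312.0 ms


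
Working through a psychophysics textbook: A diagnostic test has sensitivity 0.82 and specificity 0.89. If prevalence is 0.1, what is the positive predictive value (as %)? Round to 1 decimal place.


PPV = (sens * prev) / (sens * prev + (1-spec) * (1-prev))
Numerator = 0.82 * 0.1 = 0.082
P(positive and no disease) = (1 - spec) * (1 - prev) = (1 - 0.89) * (1 - 0.1) = 0.099
Denominator = 0.082 + 0.099 = 0.181
PPV = 0.082 / 0.181 = 0.453039
As percentage = 45.3


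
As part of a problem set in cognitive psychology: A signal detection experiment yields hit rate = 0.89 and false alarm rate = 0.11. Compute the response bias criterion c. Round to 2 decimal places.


c = -0.5 * (z(HR) + z(FAR))
z(0.89) = 1.2265
z(0.11) = -1.2265
c = -0.5 * (1.2265 + -1.2265)
= -0.5 * 0.0
= 0.00


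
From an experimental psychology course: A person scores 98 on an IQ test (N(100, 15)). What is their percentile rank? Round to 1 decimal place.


z = (IQ - mean) / SD
z = (98 - 100) / 15 = -0.1333
Percentile = Phi(-0.1333) * 100
Phi(-0.1333) = 0.446978
= 44.7


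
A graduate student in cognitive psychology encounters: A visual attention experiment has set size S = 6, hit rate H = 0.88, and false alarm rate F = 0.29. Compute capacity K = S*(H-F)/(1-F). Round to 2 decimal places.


K = S * (H - F) / (1 - F)
H - F = 0.59
1 - F = 0.71
K = 6 * 0.59 / 0.71
= 4.99


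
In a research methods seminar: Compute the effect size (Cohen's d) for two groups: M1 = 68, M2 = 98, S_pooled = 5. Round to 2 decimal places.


Cohen's d = (M1 - M2) / S_pooled
= (68 - 98) / 5
= -30 / 5
= -6.00


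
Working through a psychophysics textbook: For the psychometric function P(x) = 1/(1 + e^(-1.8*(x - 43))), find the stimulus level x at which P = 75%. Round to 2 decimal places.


At P = 0.75: 0.75 = 1/(1 + e^(-k*(x-x0)))
Solving: e^(-k*(x-x0)) = 1/3
x = x0 + ln(3)/k
ln(3) = 1.0986
x = 43 + 1.0986/1.8
= 43 + 0.6103
= 43.61


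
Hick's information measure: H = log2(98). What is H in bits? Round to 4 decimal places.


H = log2(n)
H = log2(98)
= 6.6147


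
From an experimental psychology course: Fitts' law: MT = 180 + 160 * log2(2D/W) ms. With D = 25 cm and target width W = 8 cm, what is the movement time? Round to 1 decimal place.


MT = 180 + 160 * log2(2*25/8)
2D/W = 6.25
log2(6.25) = 2.6439
MT = 180 + 160 * 2.6439
= 603.0 ms


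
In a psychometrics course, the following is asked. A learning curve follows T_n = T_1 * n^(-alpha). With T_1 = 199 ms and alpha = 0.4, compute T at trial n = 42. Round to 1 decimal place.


T_n = 199 * 42^(-0.4)
42^(-0.4) = 0.224233
T_n = 199 * 0.224233
= 44.6 ms


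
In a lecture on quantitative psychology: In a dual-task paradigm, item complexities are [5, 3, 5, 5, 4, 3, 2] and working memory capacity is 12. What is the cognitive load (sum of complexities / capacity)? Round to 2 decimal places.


Total complexity = 5 + 3 + 5 + 5 + 4 + 3 + 2 = 27
Load = total / capacity = 27 / 12
= 2.25


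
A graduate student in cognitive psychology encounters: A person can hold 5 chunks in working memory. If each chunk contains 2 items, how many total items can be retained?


Total items = chunks * items_per_chunk
= 5 * 2
= 10


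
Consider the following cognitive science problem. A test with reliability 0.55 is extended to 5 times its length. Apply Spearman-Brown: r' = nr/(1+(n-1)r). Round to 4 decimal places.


r_new = n*r / (1 + (n-1)*r)
Numerator = 5 * 0.55 = 2.75
Denominator = 1 + 4 * 0.55 = 3.2
r_new = 2.75 / 3.2
= 0.8594


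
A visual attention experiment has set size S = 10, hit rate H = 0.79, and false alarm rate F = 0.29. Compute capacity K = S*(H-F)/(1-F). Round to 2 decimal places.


K = S * (H - F) / (1 - F)
H - F = 0.5
1 - F = 0.71
K = 10 * 0.5 / 0.71
= 7.04


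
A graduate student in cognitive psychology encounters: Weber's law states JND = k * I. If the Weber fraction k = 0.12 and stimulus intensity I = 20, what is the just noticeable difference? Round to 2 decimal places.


JND = k * I
JND = 0.12 * 20
= 2.40


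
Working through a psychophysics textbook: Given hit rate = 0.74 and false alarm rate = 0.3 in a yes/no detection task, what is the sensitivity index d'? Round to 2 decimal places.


d' = z(HR) - z(FAR)
z(0.74) = 0.6433
z(0.3) = -0.5244
d' = 0.6433 - -0.5244
= 1.17


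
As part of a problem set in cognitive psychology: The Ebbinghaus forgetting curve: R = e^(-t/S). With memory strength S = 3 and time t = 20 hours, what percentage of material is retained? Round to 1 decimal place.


R = e^(-t/S)
-t/S = -20/3 = -6.666667
R = e^(-6.666667) = 0.001273
Percentage = 0.001273 * 100
= 0.1


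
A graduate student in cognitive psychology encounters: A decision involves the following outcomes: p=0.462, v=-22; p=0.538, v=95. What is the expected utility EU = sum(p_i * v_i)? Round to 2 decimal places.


EU = sum(p_i * v_i)
0.462 * -22 = -10.164
0.538 * 95 = 51.11
EU = -10.164 + 51.11
= 40.95


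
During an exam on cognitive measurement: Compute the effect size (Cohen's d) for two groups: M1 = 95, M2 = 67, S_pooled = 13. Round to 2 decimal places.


Cohen's d = (M1 - M2) / S_pooled
= (95 - 67) / 13
= 28 / 13
= 2.15


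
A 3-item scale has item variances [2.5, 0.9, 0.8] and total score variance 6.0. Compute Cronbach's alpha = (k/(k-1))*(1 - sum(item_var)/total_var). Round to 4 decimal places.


alpha = (k/(k-1)) * (1 - sum(s_i^2)/s_total^2)
sum(item variances) = 4.2
k/(k-1) = 3/2 = 1.5
1 - 4.2/6.0 = 1 - 0.7 = 0.3
alpha = 1.5 * 0.3
= 0.4500


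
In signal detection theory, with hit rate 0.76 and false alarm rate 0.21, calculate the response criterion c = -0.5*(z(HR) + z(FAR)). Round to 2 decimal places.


c = -0.5 * (z(HR) + z(FAR))
z(0.76) = 0.7063
z(0.21) = -0.8064
c = -0.5 * (0.7063 + -0.8064)
= -0.5 * -0.1001
= 0.05


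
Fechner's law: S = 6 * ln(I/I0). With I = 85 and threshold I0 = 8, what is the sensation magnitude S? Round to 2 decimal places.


S = 6 * ln(85/8)
I/I0 = 10.625
ln(10.625) = 2.3632
S = 6 * 2.3632
= 14.18


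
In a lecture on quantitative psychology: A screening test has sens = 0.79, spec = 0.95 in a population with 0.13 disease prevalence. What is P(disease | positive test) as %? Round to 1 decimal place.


PPV = (sens * prev) / (sens * prev + (1-spec) * (1-prev))
Numerator = 0.79 * 0.13 = 0.1027
P(positive and no disease) = (1 - spec) * (1 - prev) = (1 - 0.95) * (1 - 0.13) = 0.0435
Denominator = 0.1027 + 0.0435 = 0.1462
PPV = 0.1027 / 0.1462 = 0.702462
As percentage = 70.2


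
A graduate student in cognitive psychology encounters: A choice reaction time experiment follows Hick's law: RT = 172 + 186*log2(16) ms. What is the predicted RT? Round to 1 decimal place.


RT = 172 + 186 * log2(16)
log2(16) = 4.0
RT = 172 + 186 * 4.0
= 172 + 744.0
= 916.0 ms


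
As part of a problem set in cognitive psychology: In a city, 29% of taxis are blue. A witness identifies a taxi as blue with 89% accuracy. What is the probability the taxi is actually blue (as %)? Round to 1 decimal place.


P(blue | says blue) = P(says blue | blue)*P(blue) / [P(says blue | blue)*P(blue) + P(says blue | not blue)*P(not blue)]
Numerator = 0.89 * 0.29 = 0.2581
False identification = 0.11 * 0.71 = 0.0781
P = 0.2581 / (0.2581 + 0.0781)
= 0.2581 / 0.3362
As percentage = 76.8


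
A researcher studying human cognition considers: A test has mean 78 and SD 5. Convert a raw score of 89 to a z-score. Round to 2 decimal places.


z = (X - mu) / sigma
= (89 - 78) / 5
= 11 / 5
= 2.20


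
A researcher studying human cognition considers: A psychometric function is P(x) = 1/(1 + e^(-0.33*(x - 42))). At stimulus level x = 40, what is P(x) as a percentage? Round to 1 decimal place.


P(x) = 1/(1 + e^(-0.33*(40 - 42)))
Exponent = -0.33 * -2 = 0.66
e^(0.66) = 1.934792
P = 1/(1 + 1.934792) = 0.34074
Percentage = 34.1


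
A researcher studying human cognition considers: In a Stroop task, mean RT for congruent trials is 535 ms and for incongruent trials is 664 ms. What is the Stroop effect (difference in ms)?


Stroop effect = RT(incongruent) - RT(congruent)
= 664 - 535
= 129 ms


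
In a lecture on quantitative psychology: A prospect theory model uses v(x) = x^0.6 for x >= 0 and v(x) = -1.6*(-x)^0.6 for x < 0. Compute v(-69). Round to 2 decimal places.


Since x = -69 < 0, use v(x) = -lambda*(-x)^alpha
(-x) = 69
69^0.6 = 12.6856
v(-69) = -1.6 * 12.6856
= -20.30


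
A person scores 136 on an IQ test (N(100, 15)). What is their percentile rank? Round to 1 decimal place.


z = (IQ - mean) / SD
z = (136 - 100) / 15 = 2.4
Percentile = Phi(2.4) * 100
Phi(2.4) = 0.991802
= 99.2


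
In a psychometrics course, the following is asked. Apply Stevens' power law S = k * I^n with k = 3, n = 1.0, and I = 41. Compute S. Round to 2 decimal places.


S = 3 * 41^1.0
41^1.0 = 41.0
S = 3 * 41.0
= 123.00


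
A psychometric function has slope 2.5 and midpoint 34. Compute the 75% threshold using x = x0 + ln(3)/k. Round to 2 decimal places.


At P = 0.75: 0.75 = 1/(1 + e^(-k*(x-x0)))
Solving: e^(-k*(x-x0)) = 1/3
x = x0 + ln(3)/k
ln(3) = 1.0986
x = 34 + 1.0986/2.5
= 34 + 0.4394
= 34.44


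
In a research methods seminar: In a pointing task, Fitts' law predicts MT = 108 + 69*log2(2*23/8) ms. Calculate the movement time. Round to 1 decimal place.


MT = 108 + 69 * log2(2*23/8)
2D/W = 5.75
log2(5.75) = 2.5236
MT = 108 + 69 * 2.5236
= 282.1 ms


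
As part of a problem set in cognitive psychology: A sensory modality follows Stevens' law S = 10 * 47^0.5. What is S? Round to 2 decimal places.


S = 10 * 47^0.5
47^0.5 = 6.8557
S = 10 * 6.8557
= 68.56


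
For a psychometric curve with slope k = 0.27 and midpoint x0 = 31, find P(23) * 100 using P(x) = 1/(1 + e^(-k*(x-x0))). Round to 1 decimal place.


P(x) = 1/(1 + e^(-0.27*(23 - 31)))
Exponent = -0.27 * -8 = 2.16
e^(2.16) = 8.671138
P = 1/(1 + 8.671138) = 0.1034
Percentage = 10.3


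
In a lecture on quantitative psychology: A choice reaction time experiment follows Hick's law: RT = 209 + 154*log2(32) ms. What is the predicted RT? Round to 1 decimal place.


RT = 209 + 154 * log2(32)
log2(32) = 5.0
RT = 209 + 154 * 5.0
= 209 + 770.0
= 979.0 ms


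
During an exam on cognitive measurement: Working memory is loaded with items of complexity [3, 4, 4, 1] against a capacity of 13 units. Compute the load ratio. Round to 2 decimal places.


Total complexity = 3 + 4 + 4 + 1 = 12
Load = total / capacity = 12 / 13
= 0.92


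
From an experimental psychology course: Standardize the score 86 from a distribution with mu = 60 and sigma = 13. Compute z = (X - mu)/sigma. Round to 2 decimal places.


z = (X - mu) / sigma
= (86 - 60) / 13
= 26 / 13
= 2.00


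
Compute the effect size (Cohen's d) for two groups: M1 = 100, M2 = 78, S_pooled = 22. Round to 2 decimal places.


Cohen's d = (M1 - M2) / S_pooled
= (100 - 78) / 22
= 22 / 22
= 1.00


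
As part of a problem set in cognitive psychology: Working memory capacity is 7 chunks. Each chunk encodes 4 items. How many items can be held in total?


Total items = chunks * items_per_chunk
= 7 * 4
= 28


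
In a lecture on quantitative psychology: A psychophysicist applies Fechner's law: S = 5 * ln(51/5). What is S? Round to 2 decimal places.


S = 5 * ln(51/5)
I/I0 = 10.2
ln(10.2) = 2.3224
S = 5 * 2.3224
= 11.61


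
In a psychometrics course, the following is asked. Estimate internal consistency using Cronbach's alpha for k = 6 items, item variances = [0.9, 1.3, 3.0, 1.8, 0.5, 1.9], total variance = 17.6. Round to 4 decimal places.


alpha = (k/(k-1)) * (1 - sum(s_i^2)/s_total^2)
sum(item variances) = 9.4
k/(k-1) = 6/5 = 1.2
1 - 9.4/17.6 = 1 - 0.534091 = 0.465909
alpha = 1.2 * 0.465909
= 0.5591


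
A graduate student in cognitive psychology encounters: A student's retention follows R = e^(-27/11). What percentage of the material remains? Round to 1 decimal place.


R = e^(-t/S)
-t/S = -27/11 = -2.454545
R = e^(-2.454545) = 0.085902
Percentage = 0.085902 * 100
= 8.6


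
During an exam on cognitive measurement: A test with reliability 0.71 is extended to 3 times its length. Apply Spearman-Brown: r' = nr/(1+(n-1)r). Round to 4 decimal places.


r_new = n*r / (1 + (n-1)*r)
Numerator = 3 * 0.71 = 2.13
Denominator = 1 + 2 * 0.71 = 2.42
r_new = 2.13 / 2.42
= 0.8802


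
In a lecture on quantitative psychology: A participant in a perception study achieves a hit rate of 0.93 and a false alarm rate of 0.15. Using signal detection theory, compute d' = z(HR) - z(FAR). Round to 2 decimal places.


d' = z(HR) - z(FAR)
z(0.93) = 1.4758
z(0.15) = -1.0364
d' = 1.4758 - -1.0364
= 2.51


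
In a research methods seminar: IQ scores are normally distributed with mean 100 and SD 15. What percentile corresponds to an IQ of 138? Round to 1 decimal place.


z = (IQ - mean) / SD
z = (138 - 100) / 15 = 2.5333
Percentile = Phi(2.5333) * 100
Phi(2.5333) = 0.99435
= 99.4


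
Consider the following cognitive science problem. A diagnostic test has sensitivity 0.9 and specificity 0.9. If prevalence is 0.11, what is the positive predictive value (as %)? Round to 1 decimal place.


PPV = (sens * prev) / (sens * prev + (1-spec) * (1-prev))
Numerator = 0.9 * 0.11 = 0.099
P(positive and no disease) = (1 - spec) * (1 - prev) = (1 - 0.9) * (1 - 0.11) = 0.089
Denominator = 0.099 + 0.089 = 0.188
PPV = 0.099 / 0.188 = 0.526596
As percentage = 52.7


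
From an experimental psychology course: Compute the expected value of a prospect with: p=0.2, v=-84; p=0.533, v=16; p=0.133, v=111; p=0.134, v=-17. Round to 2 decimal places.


EU = sum(p_i * v_i)
0.2 * -84 = -16.8
0.533 * 16 = 8.528
0.133 * 111 = 14.763
0.134 * -17 = -2.278
EU = -16.8 + 8.528 + 14.763 + -2.278
= 4.21


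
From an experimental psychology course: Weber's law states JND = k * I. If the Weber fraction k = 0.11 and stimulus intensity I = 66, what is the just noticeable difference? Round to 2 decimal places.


JND = k * I
JND = 0.11 * 66
= 7.26


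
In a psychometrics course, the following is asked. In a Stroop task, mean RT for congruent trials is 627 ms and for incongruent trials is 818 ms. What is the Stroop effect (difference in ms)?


Stroop effect = RT(incongruent) - RT(congruent)
= 818 - 627
= 191 ms


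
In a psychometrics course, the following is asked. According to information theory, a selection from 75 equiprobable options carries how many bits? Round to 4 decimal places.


H = log2(n)
H = log2(75)
= 6.2288


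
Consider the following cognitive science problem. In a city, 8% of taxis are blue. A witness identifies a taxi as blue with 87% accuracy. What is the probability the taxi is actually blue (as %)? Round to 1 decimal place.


P(blue | says blue) = P(says blue | blue)*P(blue) / [P(says blue | blue)*P(blue) + P(says blue | not blue)*P(not blue)]
Numerator = 0.87 * 0.08 = 0.0696
False identification = 0.13 * 0.92 = 0.1196
P = 0.0696 / (0.0696 + 0.1196)
= 0.0696 / 0.1892
As percentage = 36.8


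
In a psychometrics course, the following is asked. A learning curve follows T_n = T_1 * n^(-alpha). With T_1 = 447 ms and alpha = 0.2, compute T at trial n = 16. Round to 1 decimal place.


T_n = 447 * 16^(-0.2)
16^(-0.2) = 0.574349
T_n = 447 * 0.574349
= 256.7 ms
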